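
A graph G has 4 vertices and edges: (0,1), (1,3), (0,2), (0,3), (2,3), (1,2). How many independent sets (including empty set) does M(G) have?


An independent set in a graphic matroid is an acyclic edge subset.
G has 4 vertices and 6 edges.
Enumerate all 2^6 = 64 subsets, checking for acyclicity.
Total independent sets = 38.

38


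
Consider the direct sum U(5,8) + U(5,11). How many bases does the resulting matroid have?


Bases of a direct sum M1 + M2: |B| = |B(M1)| * |B(M2)|.
|B(U(5,8))| = C(8,5) = 56.
|B(U(5,11))| = C(11,5) = 462.
Total bases = 56 * 462 = 25872.

25872


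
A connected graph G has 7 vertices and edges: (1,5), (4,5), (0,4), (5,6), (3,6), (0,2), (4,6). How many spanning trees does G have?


By Kirchhoff's matrix tree theorem, the number of spanning trees equals
the determinant of any cofactor of the Laplacian matrix L.
G has 7 vertices and 7 edges.
Computing the (6 x 6) cofactor determinant gives 3.

3


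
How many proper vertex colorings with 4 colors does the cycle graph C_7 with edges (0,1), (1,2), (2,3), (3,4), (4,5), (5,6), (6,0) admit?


P(C_7, k) = (k-1)^7 + (-1)^7*(k-1).
P(4) = (3)^7 - 3
= 2187 - 3 = 2184.

2184


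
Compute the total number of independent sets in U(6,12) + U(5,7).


For a direct sum, |I(M1+M2)| = |I(M1)| * |I(M2)|.
|I(U(6,12))| = sum C(12,k) for k=0..6 = 2510.
|I(U(5,7))| = sum C(7,k) for k=0..5 = 120.
Total = 2510 * 120 = 301200.

301200


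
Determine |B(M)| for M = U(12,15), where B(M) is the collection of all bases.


Bases of U(12,15) are all 12-element subsets of the 15-element ground set.
Number of bases = C(15,12).
C(15,12) = 15! / (12! * 3!) = 455.

455


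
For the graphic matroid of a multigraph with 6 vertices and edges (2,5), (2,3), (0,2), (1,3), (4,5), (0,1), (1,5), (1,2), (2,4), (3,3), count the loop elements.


In a graphic matroid, a loop is a self-loop edge (u,u) with rank 0.
Examining all 10 edges for self-loops...
Self-loops found: (3,3)
Number of loops = 1.

1


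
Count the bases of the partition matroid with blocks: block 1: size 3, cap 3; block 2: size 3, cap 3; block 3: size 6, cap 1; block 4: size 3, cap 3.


A basis picks exactly ci elements from block i.
Number of bases = product of C(|Si|, ci).
= C(3,3) * C(3,3) * C(6,1) * C(3,3)
= 1 * 1 * 6 * 1
= 6.

6


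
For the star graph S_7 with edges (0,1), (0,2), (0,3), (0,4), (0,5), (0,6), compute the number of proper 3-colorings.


P(tree, k) = k * (k-1)^(6) for any tree on 7 vertices.
P(3) = 3 * 2^6 = 3 * 64 = 192.

192


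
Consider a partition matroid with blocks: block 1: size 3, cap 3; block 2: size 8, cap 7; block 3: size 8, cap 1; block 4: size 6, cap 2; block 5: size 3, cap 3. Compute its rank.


Rank of a partition matroid = sum of min(|Si|, ci) for each block.
= min(3,3) + min(8,7) + min(8,1) + min(6,2) + min(3,3)
= 3 + 7 + 1 + 2 + 3
= 16.

16


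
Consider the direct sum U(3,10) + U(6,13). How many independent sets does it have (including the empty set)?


For a direct sum, |I(M1+M2)| = |I(M1)| * |I(M2)|.
|I(U(3,10))| = sum C(10,k) for k=0..3 = 176.
|I(U(6,13))| = sum C(13,k) for k=0..6 = 4096.
Total = 176 * 4096 = 720896.

720896


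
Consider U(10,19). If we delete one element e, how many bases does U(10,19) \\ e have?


Deleting e from U(10,19) gives U(10,18) since n > r.
Bases of U(10,18) = C(18,10) = 18! / (10! * 8!) = 43758.

43758


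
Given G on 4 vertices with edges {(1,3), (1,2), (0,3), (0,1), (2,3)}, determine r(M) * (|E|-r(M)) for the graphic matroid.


r(M) = |V| - c = 4 - 1 = 3.
nullity = |E| - r(M) = 5 - 3 = 2.
Product = 3 * 2 = 6.

6


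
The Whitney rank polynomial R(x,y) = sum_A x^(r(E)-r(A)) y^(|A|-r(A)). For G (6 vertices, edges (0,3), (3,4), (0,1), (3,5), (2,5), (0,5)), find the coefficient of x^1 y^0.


R(x,y) = sum over A in 2^E of x^(r(E)-r(A)) * y^(|A|-r(A)).
G has 6 vertices, 6 edges. r(E) = 5.
Enumerate all 2^6 = 64 subsets.
Count subsets with r(E)-r(A)=1 and |A|-r(A)=0: 12.

12


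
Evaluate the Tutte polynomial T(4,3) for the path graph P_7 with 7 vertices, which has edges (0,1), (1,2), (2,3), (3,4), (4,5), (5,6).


A path on 7 vertices is a tree with 6 edges.
T(x,y) = x^(6) for any tree.
T(4,3) = 4^6 = 4096.

4096


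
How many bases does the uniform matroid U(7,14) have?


Bases of U(7,14) are all 7-element subsets of the 14-element ground set.
Number of bases = C(14,7).
(14 choose 7) = 3432.

3432


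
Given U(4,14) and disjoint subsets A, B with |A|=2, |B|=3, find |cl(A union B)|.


|A union B| = 2 + 3 = 5 (disjoint).
In U(4,14), cl(S) = S if |S| < 4, else cl(S) = E.
Since 5 >= 4, cl(A union B) = E.
|cl(A union B)| = 14.

14


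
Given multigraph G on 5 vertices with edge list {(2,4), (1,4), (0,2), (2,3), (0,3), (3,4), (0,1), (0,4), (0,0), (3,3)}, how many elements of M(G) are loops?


In a graphic matroid, a loop is a self-loop edge (u,u) with rank 0.
Examining all 10 edges for self-loops...
Self-loops found: (0,0), (3,3)
Number of loops = 2.

2


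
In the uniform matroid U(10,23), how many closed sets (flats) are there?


Flats of U(10,23): every subset of size < 10 is a flat, plus E itself.
Count = C(23,0) + C(23,1) + C(23,2) + C(23,3) + C(23,4) + C(23,5) + C(23,6) + C(23,7) + C(23,8) + C(23,9) + 1
     = 1 + 23 + 253 + 1771 + 8855 + 33649 + 100947 + 245157 + 490314 + 817190 + 1
     = 1698161.

1698161


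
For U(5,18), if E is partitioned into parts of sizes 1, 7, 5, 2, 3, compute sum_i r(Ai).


r(Ai) = min(|Ai|, 5) for each part.
Sum = min(1,5) + min(7,5) + min(5,5) + min(2,5) + min(3,5)
    = 1 + 5 + 5 + 2 + 3
    = 16.

16


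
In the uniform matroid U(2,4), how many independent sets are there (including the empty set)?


Independent sets of U(2,4) are all subsets of size <= 2.
Count = (4 choose 0) + (4 choose 1) + (4 choose 2)
     = 1 + 4 + 6
     = 11.

11


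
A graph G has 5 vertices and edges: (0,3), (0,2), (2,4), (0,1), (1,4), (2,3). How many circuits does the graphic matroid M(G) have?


A circuit in a graphic matroid = edge set of a simple cycle.
G has 5 vertices and 6 edges.
Enumerating all minimal edge subsets forming cycles...
Total circuits found: 3.

3


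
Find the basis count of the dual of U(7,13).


The dual of U(r,n) is U(n-r, n) = U(6,13).
Bases of U(6,13) are all (6)-element subsets.
|B(M*)| = (13 choose 6) = 1716.

1716


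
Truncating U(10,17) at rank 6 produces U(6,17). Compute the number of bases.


Truncating U(10,17) to rank 6 gives U(6,17).
Bases of U(6,17) are all 6-element subsets of 17 elements.
Number of bases = C(17,6) = 12376.

12376


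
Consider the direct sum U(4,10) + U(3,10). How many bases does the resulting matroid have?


Bases of a direct sum M1 + M2: |B| = |B(M1)| * |B(M2)|.
|B(U(4,10))| = C(10,4) = 210.
|B(U(3,10))| = C(10,3) = 120.
Total bases = 210 * 120 = 25200.

25200


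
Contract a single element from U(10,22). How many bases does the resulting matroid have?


Contracting e from U(10,22) gives U(9,21).
Bases of U(9,21) = (21 choose 9) = 293930.

293930


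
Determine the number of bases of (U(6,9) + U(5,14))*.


(M1+M2)* = M1* + M2*.
M1* = U(3,9), bases: C(9,3) = 84.
M2* = U(9,14), bases: C(14,9) = 2002.
|B(M*)| = 84 * 2002 = 168168.

168168


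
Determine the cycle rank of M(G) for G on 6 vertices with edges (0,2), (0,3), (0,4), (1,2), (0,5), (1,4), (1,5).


Cycle rank (nullity) = |E| - r(M) = |E| - (|V| - c).
|E| = 7, |V| = 6, c = 1.
Nullity = 7 - (6 - 1) = 7 - 5 = 2.

2


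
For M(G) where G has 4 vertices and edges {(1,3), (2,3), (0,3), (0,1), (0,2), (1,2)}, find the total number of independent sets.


An independent set in a graphic matroid is an acyclic edge subset.
G has 4 vertices and 6 edges.
Enumerate all 2^6 = 64 subsets, checking for acyclicity.
Total independent sets = 38.

38


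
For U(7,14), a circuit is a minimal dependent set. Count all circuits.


In U(7,14), circuits are the (8)-element subsets.
Any set of 8 elements is dependent, and removing any one element gives
an independent set of size 7, so it is a minimal dependent set.
Number of circuits = C(14,8) = 14! / (8! * 6!) = 3003.

3003


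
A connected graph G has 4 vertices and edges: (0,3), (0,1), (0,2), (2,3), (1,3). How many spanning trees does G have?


By Kirchhoff's matrix tree theorem, the number of spanning trees equals
the determinant of any cofactor of the Laplacian matrix L.
G has 4 vertices and 5 edges.
Computing the (3 x 3) cofactor determinant gives 8.

8


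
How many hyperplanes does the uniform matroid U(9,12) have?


Hyperplanes of U(9,12) are flats of rank 8.
In a uniform matroid, these are exactly the (8)-element subsets.
Count = (12 choose 8) = 495.

495


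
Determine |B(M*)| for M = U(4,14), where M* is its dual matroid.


The dual of U(r,n) is U(n-r, n) = U(10,14).
Bases of U(10,14) are all (10)-element subsets.
|B(M*)| = (14 choose 10) = 1001.

1001


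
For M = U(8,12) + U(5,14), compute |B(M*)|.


(M1+M2)* = M1* + M2*.
M1* = U(4,12), bases: C(12,4) = 495.
M2* = U(9,14), bases: C(14,9) = 2002.
|B(M*)| = 495 * 2002 = 990990.

990990


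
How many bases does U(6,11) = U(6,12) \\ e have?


Deleting e from U(6,12) gives U(6,11) since n > r.
Bases of U(6,11) = C(11,6) = 462.

462


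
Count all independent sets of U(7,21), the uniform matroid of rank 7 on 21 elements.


Independent sets of U(7,21) are all subsets of size <= 7.
Count = (21 choose 0) + (21 choose 1) + (21 choose 2) + (21 choose 3) + (21 choose 4) + (21 choose 5) + (21 choose 6) + (21 choose 7)
     = 1 + 21 + 210 + 1330 + 5985 + 20349 + 54264 + 116280
     = 198440.

198440


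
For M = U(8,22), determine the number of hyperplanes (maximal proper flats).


Hyperplanes of U(8,22) are flats of rank 7.
In a uniform matroid, these are exactly the (7)-element subsets.
Count = (22 choose 7) = 170544.

170544


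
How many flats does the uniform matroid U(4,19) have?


Flats of U(4,19): every subset of size < 4 is a flat, plus E itself.
Count = (19 choose 0) + (19 choose 1) + (19 choose 2) + (19 choose 3) + 1
     = 1 + 19 + 171 + 969 + 1
     = 1161.

1161


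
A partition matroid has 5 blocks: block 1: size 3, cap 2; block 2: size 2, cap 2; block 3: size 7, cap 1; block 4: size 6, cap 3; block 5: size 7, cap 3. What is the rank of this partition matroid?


Rank of a partition matroid = sum of min(|Si|, ci) for each block.
= min(3,2) + min(2,2) + min(7,1) + min(6,3) + min(7,3)
= 2 + 2 + 1 + 3 + 3
= 11.

11


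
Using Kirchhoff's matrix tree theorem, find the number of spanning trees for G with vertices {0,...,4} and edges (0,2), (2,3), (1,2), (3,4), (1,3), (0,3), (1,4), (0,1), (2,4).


By Kirchhoff's matrix tree theorem, the number of spanning trees equals
the determinant of any cofactor of the Laplacian matrix L.
G has 5 vertices and 9 edges.
Computing the (4 x 4) cofactor determinant gives 75.

75


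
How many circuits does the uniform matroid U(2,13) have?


In U(2,13), circuits are the (3)-element subsets.
Any set of 3 elements is dependent, and removing any one element gives
an independent set of size 2, so it is a minimal dependent set.
Number of circuits = C(13,3) = (13 * 12 * 11) / (1 * 2 * 3) = 286.

286


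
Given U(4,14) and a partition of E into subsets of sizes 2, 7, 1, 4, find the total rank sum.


r(Ai) = min(|Ai|, 4) for each part.
Sum = min(2,4) + min(7,4) + min(1,4) + min(4,4)
    = 2 + 4 + 1 + 4
    = 11.

11


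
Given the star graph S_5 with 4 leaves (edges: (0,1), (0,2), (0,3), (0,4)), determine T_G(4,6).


A star on 5 vertices is a tree with 4 edges.
T(x,y) = x^(4) for any tree.
T(4,6) = 4^4 = 256.

256


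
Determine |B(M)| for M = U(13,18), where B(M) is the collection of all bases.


Bases of U(13,18) are all 13-element subsets of the 18-element ground set.
Number of bases = C(18,13).
(18 choose 13) = 8568.

8568


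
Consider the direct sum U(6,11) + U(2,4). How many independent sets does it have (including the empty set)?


For a direct sum, |I(M1+M2)| = |I(M1)| * |I(M2)|.
|I(U(6,11))| = sum C(11,k) for k=0..6 = 1486.
|I(U(2,4))| = sum C(4,k) for k=0..2 = 11.
Total = 1486 * 11 = 16346.

16346


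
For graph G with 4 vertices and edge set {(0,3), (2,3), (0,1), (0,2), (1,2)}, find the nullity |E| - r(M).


Cycle rank (nullity) = |E| - r(M) = |E| - (|V| - c).
|E| = 5, |V| = 4, c = 1.
Nullity = 5 - (4 - 1) = 5 - 3 = 2.

2


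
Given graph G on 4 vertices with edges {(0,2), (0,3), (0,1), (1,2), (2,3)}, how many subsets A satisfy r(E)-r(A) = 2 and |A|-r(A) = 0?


R(x,y) = sum over A in 2^E of x^(r(E)-r(A)) * y^(|A|-r(A)).
G has 4 vertices, 5 edges. r(E) = 3.
Enumerate all 2^5 = 32 subsets.
Count subsets with r(E)-r(A)=2 and |A|-r(A)=0: 5.

5


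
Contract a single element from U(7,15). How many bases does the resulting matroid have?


Contracting e from U(7,15) gives U(6,14).
Bases of U(6,14) = C(14,6) = 3003.

3003


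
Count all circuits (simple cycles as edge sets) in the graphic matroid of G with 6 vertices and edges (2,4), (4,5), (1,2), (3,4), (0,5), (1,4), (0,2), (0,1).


A circuit in a graphic matroid = edge set of a simple cycle.
G has 6 vertices and 8 edges.
Enumerating all minimal edge subsets forming cycles...
Total circuits found: 7.

7


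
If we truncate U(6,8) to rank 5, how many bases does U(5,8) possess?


Truncating U(6,8) to rank 5 gives U(5,8).
Bases of U(5,8) are all 5-element subsets of 8 elements.
Number of bases = C(8,5) = 8! / (5! * 3!) = 56.

56


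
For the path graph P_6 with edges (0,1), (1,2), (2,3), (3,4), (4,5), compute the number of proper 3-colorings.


P(P_6, k) = k * (k-1)^(5).
P(3) = 3 * 2^5 = 3 * 32 = 96.

96


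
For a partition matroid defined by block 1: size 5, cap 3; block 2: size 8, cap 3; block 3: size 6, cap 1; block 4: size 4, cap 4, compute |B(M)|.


A basis picks exactly ci elements from block i.
Number of bases = product of C(|Si|, ci).
= C(5,3) * C(8,3) * C(6,1) * C(4,4)
= 10 * 56 * 6 * 1
= 3360.

3360


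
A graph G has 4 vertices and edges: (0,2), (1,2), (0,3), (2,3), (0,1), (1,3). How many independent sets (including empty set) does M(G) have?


An independent set in a graphic matroid is an acyclic edge subset.
G has 4 vertices and 6 edges.
Enumerate all 2^6 = 64 subsets, checking for acyclicity.
Total independent sets = 38.

38


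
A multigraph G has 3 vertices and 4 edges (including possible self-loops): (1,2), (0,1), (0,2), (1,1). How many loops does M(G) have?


In a graphic matroid, a loop is a self-loop edge (u,u) with rank 0.
Examining all 4 edges for self-loops...
Self-loops found: (1,1)
Number of loops = 1.

1


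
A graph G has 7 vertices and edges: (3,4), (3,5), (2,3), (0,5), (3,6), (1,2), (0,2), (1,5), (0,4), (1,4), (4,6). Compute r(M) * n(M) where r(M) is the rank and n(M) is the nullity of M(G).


r(M) = |V| - c = 7 - 1 = 6.
nullity = |E| - r(M) = 11 - 6 = 5.
Product = 6 * 5 = 30.

30


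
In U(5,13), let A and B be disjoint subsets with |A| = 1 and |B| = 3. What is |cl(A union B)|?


|A union B| = 1 + 3 = 4 (disjoint).
In U(5,13), cl(S) = S if |S| < 5, else cl(S) = E.
Since 4 < 5, cl(A union B) = A union B.
|cl(A union B)| = 4.

4


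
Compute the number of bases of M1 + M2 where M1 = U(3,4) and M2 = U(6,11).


Bases of a direct sum M1 + M2: |B| = |B(M1)| * |B(M2)|.
|B(U(3,4))| = C(4,3) = 4.
|B(U(6,11))| = C(11,6) = 462.
Total bases = 4 * 462 = 1848.

1848


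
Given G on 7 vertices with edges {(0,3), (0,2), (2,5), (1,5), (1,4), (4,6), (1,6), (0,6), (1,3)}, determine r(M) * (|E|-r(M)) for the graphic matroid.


r(M) = |V| - c = 7 - 1 = 6.
nullity = |E| - r(M) = 9 - 6 = 3.
Product = 6 * 3 = 18.

18


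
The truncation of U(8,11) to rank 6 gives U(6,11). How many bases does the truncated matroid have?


Truncating U(8,11) to rank 6 gives U(6,11).
Bases of U(6,11) are all 6-element subsets of 11 elements.
Number of bases = C(11,6) = 11! / (6! * 5!) = 462.

462


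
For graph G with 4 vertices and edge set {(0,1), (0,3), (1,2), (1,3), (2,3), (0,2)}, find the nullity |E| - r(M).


Cycle rank (nullity) = |E| - r(M) = |E| - (|V| - c).
|E| = 6, |V| = 4, c = 1.
Nullity = 6 - (4 - 1) = 6 - 3 = 3.

3


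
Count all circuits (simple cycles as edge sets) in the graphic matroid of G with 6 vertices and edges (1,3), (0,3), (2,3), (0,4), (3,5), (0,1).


A circuit in a graphic matroid = edge set of a simple cycle.
G has 6 vertices and 6 edges.
Enumerating all minimal edge subsets forming cycles...
Total circuits found: 1.

1


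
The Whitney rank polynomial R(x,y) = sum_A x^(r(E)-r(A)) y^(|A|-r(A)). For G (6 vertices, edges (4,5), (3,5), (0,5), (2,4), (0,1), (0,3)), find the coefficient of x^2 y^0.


R(x,y) = sum over A in 2^E of x^(r(E)-r(A)) * y^(|A|-r(A)).
G has 6 vertices, 6 edges. r(E) = 5.
Enumerate all 2^6 = 64 subsets.
Count subsets with r(E)-r(A)=2 and |A|-r(A)=0: 19.

19


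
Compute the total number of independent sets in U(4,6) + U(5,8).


For a direct sum, |I(M1+M2)| = |I(M1)| * |I(M2)|.
|I(U(4,6))| = sum C(6,k) for k=0..4 = 57.
|I(U(5,8))| = sum C(8,k) for k=0..5 = 219.
Total = 57 * 219 = 12483.

12483


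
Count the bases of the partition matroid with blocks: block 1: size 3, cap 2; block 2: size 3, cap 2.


A basis picks exactly ci elements from block i.
Number of bases = product of C(|Si|, ci).
= C(3,2) * C(3,2)
= 3 * 3
= 9.

9


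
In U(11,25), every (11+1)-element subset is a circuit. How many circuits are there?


In U(11,25), circuits are the (12)-element subsets.
Any set of 12 elements is dependent, and removing any one element gives
an independent set of size 11, so it is a minimal dependent set.
Number of circuits = (25 choose 12) = 5200300.

5200300


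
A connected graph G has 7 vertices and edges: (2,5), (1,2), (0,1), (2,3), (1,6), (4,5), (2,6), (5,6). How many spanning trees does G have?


By Kirchhoff's matrix tree theorem, the number of spanning trees equals
the determinant of any cofactor of the Laplacian matrix L.
G has 7 vertices and 8 edges.
Computing the (6 x 6) cofactor determinant gives 8.

8


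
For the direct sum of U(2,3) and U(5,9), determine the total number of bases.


Bases of a direct sum M1 + M2: |B| = |B(M1)| * |B(M2)|.
|B(U(2,3))| = C(3,2) = 3.
|B(U(5,9))| = C(9,5) = 126.
Total bases = 3 * 126 = 378.

378


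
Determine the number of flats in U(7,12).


Flats of U(7,12): every subset of size < 7 is a flat, plus E itself.
Count = (12 choose 0) + (12 choose 1) + (12 choose 2) + (12 choose 3) + (12 choose 4) + (12 choose 5) + (12 choose 6) + 1
     = 1 + 12 + 66 + 220 + 495 + 792 + 924 + 1
     = 2511.

2511


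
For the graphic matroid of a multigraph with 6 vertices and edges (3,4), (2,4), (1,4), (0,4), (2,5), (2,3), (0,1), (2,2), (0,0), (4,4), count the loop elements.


In a graphic matroid, a loop is a self-loop edge (u,u) with rank 0.
Examining all 10 edges for self-loops...
Self-loops found: (2,2), (0,0), (4,4)
Number of loops = 3.

3


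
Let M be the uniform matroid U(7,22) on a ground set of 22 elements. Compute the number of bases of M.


Bases of U(7,22) are all 7-element subsets of the 22-element ground set.
Number of bases = C(22,7).
(22 choose 7) = 170544.

170544


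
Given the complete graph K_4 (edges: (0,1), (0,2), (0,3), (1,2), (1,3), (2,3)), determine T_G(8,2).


T(K_4; x,y) = x^3 + 3x^2 + 4xy + 2x + y^3 + 3y^2 + 2y.
Substituting x=8, y=2:
= 512 + 192 + 64 + 16 + 8 + 12 + 4
= 808.

808


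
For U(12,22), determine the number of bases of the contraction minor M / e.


Contracting e from U(12,22) gives U(11,21).
Bases of U(11,21) = C(21,11) = 352716.

352716


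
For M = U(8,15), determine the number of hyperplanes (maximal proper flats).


Hyperplanes of U(8,15) are flats of rank 7.
In a uniform matroid, these are exactly the (7)-element subsets.
Count = C(15,7) = 15! / (7! * 8!) = 6435.

6435


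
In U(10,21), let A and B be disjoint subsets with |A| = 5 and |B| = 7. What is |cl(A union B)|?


|A union B| = 5 + 7 = 12 (disjoint).
In U(10,21), cl(S) = S if |S| < 10, else cl(S) = E.
Since 12 >= 10, cl(A union B) = E.
|cl(A union B)| = 21.

21


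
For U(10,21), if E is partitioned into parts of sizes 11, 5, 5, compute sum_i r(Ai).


r(Ai) = min(|Ai|, 10) for each part.
Sum = min(11,10) + min(5,10) + min(5,10)
    = 10 + 5 + 5
    = 20.

20


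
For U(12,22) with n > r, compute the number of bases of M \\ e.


Deleting e from U(12,22) gives U(12,21) since n > r.
Bases of U(12,21) = (21 choose 12) = 293930.

293930


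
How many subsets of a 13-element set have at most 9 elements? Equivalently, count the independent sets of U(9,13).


Independent sets of U(9,13) are all subsets of size <= 9.
Count = C(13,0) + C(13,1) + C(13,2) + C(13,3) + C(13,4) + C(13,5) + C(13,6) + C(13,7) + C(13,8) + C(13,9)
     = 1 + 13 + 78 + 286 + 715 + 1287 + 1716 + 1716 + 1287 + 715
     = 7814.

7814


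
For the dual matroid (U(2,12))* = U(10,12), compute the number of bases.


The dual of U(r,n) is U(n-r, n) = U(10,12).
Bases of U(10,12) are all (10)-element subsets.
|B(M*)| = C(12,10) = 12! / (10! * 2!) = 66.

66


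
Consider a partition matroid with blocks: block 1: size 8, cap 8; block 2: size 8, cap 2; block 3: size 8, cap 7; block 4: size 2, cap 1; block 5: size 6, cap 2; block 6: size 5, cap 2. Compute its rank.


Rank of a partition matroid = sum of min(|Si|, ci) for each block.
= min(8,8) + min(8,2) + min(8,7) + min(2,1) + min(6,2) + min(5,2)
= 8 + 2 + 7 + 1 + 2 + 2
= 22.

22


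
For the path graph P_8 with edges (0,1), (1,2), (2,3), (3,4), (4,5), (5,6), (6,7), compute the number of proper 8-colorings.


P(P_8, k) = k * (k-1)^(7).
P(8) = 8 * 7^7 = 8 * 823543 = 6588344.

6588344


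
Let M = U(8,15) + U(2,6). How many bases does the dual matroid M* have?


(M1+M2)* = M1* + M2*.
M1* = U(7,15), bases: C(15,7) = 6435.
M2* = U(4,6), bases: C(6,4) = 15.
|B(M*)| = 6435 * 15 = 96525.

96525


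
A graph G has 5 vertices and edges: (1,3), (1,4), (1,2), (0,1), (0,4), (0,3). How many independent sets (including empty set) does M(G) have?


An independent set in a graphic matroid is an acyclic edge subset.
G has 5 vertices and 6 edges.
Enumerate all 2^6 = 64 subsets, checking for acyclicity.
Total independent sets = 48.

48


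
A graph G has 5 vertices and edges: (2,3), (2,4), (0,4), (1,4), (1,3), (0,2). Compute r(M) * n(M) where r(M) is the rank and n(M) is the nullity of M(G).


r(M) = |V| - c = 5 - 1 = 4.
nullity = |E| - r(M) = 6 - 4 = 2.
Product = 4 * 2 = 8.

8


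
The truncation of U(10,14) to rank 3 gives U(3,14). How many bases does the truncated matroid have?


Truncating U(10,14) to rank 3 gives U(3,14).
Bases of U(3,14) are all 3-element subsets of 14 elements.
Number of bases = (14 choose 3) = 364.

364


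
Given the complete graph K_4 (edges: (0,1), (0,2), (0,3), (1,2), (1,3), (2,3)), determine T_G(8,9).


T(K_4; x,y) = x^3 + 3x^2 + 4xy + 2x + y^3 + 3y^2 + 2y.
Substituting x=8, y=9:
= 512 + 192 + 288 + 16 + 729 + 243 + 18
= 1998.

1998


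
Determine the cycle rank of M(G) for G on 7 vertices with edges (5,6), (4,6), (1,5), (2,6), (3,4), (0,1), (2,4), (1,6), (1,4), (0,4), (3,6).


Cycle rank (nullity) = |E| - r(M) = |E| - (|V| - c).
|E| = 11, |V| = 7, c = 1.
Nullity = 11 - (7 - 1) = 11 - 6 = 5.

5


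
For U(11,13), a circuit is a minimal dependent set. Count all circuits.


In U(11,13), circuits are the (12)-element subsets.
Any set of 12 elements is dependent, and removing any one element gives
an independent set of size 11, so it is a minimal dependent set.
Number of circuits = C(13,12) = 13.

13


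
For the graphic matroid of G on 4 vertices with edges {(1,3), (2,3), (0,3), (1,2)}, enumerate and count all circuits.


A circuit in a graphic matroid = edge set of a simple cycle.
G has 4 vertices and 4 edges.
Enumerating all minimal edge subsets forming cycles...
Total circuits found: 1.

1


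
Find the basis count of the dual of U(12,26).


The dual of U(r,n) is U(n-r, n) = U(14,26).
Bases of U(14,26) are all (14)-element subsets.
|B(M*)| = C(26,14) = 9657700.

9657700


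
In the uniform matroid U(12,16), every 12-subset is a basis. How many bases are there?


Bases of U(12,16) are all 12-element subsets of the 16-element ground set.
Number of bases = C(16,12).
C(16,12) = 1820.

1820


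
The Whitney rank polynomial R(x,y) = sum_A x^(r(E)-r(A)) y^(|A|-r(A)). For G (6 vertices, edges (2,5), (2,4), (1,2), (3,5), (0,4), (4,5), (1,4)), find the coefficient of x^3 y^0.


R(x,y) = sum over A in 2^E of x^(r(E)-r(A)) * y^(|A|-r(A)).
G has 6 vertices, 7 edges. r(E) = 5.
Enumerate all 2^7 = 128 subsets.
Count subsets with r(E)-r(A)=3 and |A|-r(A)=0: 21.

21


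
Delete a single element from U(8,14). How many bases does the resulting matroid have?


Deleting e from U(8,14) gives U(8,13) since n > r.
Bases of U(8,13) = (13 choose 8) = 1287.

1287


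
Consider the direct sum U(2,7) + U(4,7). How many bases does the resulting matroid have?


Bases of a direct sum M1 + M2: |B| = |B(M1)| * |B(M2)|.
|B(U(2,7))| = C(7,2) = 21.
|B(U(4,7))| = C(7,4) = 35.
Total bases = 21 * 35 = 735.

735


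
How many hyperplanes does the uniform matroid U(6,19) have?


Hyperplanes of U(6,19) are flats of rank 5.
In a uniform matroid, these are exactly the (5)-element subsets.
Count = (19 choose 5) = 11628.

11628


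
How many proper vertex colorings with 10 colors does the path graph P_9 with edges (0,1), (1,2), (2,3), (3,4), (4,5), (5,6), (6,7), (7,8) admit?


P(P_9, k) = k * (k-1)^(8).
P(10) = 10 * 9^8 = 10 * 43046721 = 430467210.

430467210


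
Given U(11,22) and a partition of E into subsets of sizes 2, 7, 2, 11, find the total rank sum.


r(Ai) = min(|Ai|, 11) for each part.
Sum = min(2,11) + min(7,11) + min(2,11) + min(11,11)
    = 2 + 7 + 2 + 11
    = 22.

22


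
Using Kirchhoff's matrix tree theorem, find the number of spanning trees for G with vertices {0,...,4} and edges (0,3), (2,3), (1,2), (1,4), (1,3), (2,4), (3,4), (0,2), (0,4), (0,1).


By Kirchhoff's matrix tree theorem, the number of spanning trees equals
the determinant of any cofactor of the Laplacian matrix L.
G has 5 vertices and 10 edges.
Computing the (4 x 4) cofactor determinant gives 125.

125


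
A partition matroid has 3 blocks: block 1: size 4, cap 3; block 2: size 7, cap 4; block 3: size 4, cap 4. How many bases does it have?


A basis picks exactly ci elements from block i.
Number of bases = product of C(|Si|, ci).
= C(4,3) * C(7,4) * C(4,4)
= 4 * 35 * 1
= 140.

140


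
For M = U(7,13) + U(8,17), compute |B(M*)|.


(M1+M2)* = M1* + M2*.
M1* = U(6,13), bases: C(13,6) = 1716.
M2* = U(9,17), bases: C(17,9) = 24310.
|B(M*)| = 1716 * 24310 = 41715960.

41715960


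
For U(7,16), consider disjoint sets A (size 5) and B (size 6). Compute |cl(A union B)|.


|A union B| = 5 + 6 = 11 (disjoint).
In U(7,16), cl(S) = S if |S| < 7, else cl(S) = E.
Since 11 >= 7, cl(A union B) = E.
|cl(A union B)| = 16.

16


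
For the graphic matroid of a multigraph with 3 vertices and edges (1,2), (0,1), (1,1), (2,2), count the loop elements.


In a graphic matroid, a loop is a self-loop edge (u,u) with rank 0.
Examining all 4 edges for self-loops...
Self-loops found: (1,1), (2,2)
Number of loops = 2.

2


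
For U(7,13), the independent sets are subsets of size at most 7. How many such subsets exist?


Independent sets of U(7,13) are all subsets of size <= 7.
Count = (13 choose 0) + (13 choose 1) + (13 choose 2) + (13 choose 3) + (13 choose 4) + (13 choose 5) + (13 choose 6) + (13 choose 7)
     = 1 + 13 + 78 + 286 + 715 + 1287 + 1716 + 1716
     = 5812.

5812


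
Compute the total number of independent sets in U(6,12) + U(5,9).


For a direct sum, |I(M1+M2)| = |I(M1)| * |I(M2)|.
|I(U(6,12))| = sum C(12,k) for k=0..6 = 2510.
|I(U(5,9))| = sum C(9,k) for k=0..5 = 382.
Total = 2510 * 382 = 958820.

958820


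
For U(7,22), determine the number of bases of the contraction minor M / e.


Contracting e from U(7,22) gives U(6,21).
Bases of U(6,21) = C(21,6) = 54264.

54264


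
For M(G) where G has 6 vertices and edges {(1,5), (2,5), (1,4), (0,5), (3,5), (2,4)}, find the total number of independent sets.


An independent set in a graphic matroid is an acyclic edge subset.
G has 6 vertices and 6 edges.
Enumerate all 2^6 = 64 subsets, checking for acyclicity.
Total independent sets = 60.

60


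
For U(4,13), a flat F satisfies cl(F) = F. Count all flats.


Flats of U(4,13): every subset of size < 4 is a flat, plus E itself.
Count = (13 choose 0) + (13 choose 1) + (13 choose 2) + (13 choose 3) + 1
     = 1 + 13 + 78 + 286 + 1
     = 379.

379


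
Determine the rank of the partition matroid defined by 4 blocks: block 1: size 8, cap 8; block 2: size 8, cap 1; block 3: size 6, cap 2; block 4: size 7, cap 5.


Rank of a partition matroid = sum of min(|Si|, ci) for each block.
= min(8,8) + min(8,1) + min(6,2) + min(7,5)
= 8 + 1 + 2 + 5
= 16.

16


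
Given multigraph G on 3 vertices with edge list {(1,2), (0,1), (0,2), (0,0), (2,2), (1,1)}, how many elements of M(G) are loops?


In a graphic matroid, a loop is a self-loop edge (u,u) with rank 0.
Examining all 6 edges for self-loops...
Self-loops found: (0,0), (2,2), (1,1)
Number of loops = 3.

3


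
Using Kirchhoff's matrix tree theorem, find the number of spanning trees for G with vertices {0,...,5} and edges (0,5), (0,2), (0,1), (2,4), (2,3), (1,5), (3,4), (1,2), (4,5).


By Kirchhoff's matrix tree theorem, the number of spanning trees equals
the determinant of any cofactor of the Laplacian matrix L.
G has 6 vertices and 9 edges.
Computing the (5 x 5) cofactor determinant gives 64.

64


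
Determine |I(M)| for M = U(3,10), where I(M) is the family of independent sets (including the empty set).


Independent sets of U(3,10) are all subsets of size <= 3.
Count = C(10,0) + C(10,1) + C(10,2) + C(10,3)
     = 1 + 10 + 45 + 120
     = 176.

176


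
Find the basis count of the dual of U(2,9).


The dual of U(r,n) is U(n-r, n) = U(7,9).
Bases of U(7,9) are all (7)-element subsets.
|B(M*)| = C(9,7) = 36.

36


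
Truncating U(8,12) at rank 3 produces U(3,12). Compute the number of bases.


Truncating U(8,12) to rank 3 gives U(3,12).
Bases of U(3,12) are all 3-element subsets of 12 elements.
Number of bases = C(12,3) = 12! / (3! * 9!) = 220.

220


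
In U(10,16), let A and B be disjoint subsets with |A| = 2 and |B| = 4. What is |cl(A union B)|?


|A union B| = 2 + 4 = 6 (disjoint).
In U(10,16), cl(S) = S if |S| < 10, else cl(S) = E.
Since 6 < 10, cl(A union B) = A union B.
|cl(A union B)| = 6.

6


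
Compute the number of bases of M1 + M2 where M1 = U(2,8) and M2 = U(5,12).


Bases of a direct sum M1 + M2: |B| = |B(M1)| * |B(M2)|.
|B(U(2,8))| = C(8,2) = 28.
|B(U(5,12))| = C(12,5) = 792.
Total bases = 28 * 792 = 22176.

22176


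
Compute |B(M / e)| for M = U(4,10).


Contracting e from U(4,10) gives U(3,9).
Bases of U(3,9) = (9 choose 3) = 84.

84


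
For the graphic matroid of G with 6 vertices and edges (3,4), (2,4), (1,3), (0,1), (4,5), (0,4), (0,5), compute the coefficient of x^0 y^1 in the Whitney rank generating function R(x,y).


R(x,y) = sum over A in 2^E of x^(r(E)-r(A)) * y^(|A|-r(A)).
G has 6 vertices, 7 edges. r(E) = 5.
Enumerate all 2^7 = 128 subsets.
Count subsets with r(E)-r(A)=0 and |A|-r(A)=1: 6.

6


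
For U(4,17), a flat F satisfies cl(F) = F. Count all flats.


Flats of U(4,17): every subset of size < 4 is a flat, plus E itself.
Count = C(17,0) + C(17,1) + C(17,2) + C(17,3) + 1
     = 1 + 17 + 136 + 680 + 1
     = 835.

835


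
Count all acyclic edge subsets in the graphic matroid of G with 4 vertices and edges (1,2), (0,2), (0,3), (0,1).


An independent set in a graphic matroid is an acyclic edge subset.
G has 4 vertices and 4 edges.
Enumerate all 2^4 = 16 subsets, checking for acyclicity.
Total independent sets = 14.

14


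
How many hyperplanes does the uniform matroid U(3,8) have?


Hyperplanes of U(3,8) are flats of rank 2.
In a uniform matroid, these are exactly the (2)-element subsets.
Count = C(8,2) = 8! / (2! * 6!) = 28.

28


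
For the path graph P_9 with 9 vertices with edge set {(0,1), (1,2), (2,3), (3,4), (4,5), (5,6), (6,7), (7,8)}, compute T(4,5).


A path on 9 vertices is a tree with 8 edges.
T(x,y) = x^(8) for any tree.
T(4,5) = 4^8 = 65536.

65536


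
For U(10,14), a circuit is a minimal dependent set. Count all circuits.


In U(10,14), circuits are the (11)-element subsets.
Any set of 11 elements is dependent, and removing any one element gives
an independent set of size 10, so it is a minimal dependent set.
Number of circuits = C(14,11) = 364.

364


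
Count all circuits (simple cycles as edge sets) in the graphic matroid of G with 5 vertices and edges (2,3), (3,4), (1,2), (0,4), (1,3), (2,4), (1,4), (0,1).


A circuit in a graphic matroid = edge set of a simple cycle.
G has 5 vertices and 8 edges.
Enumerating all minimal edge subsets forming cycles...
Total circuits found: 12.

12


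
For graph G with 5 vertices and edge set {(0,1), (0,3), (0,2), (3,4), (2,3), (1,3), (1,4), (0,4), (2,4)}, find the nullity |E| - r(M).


Cycle rank (nullity) = |E| - r(M) = |E| - (|V| - c).
|E| = 9, |V| = 5, c = 1.
Nullity = 9 - (5 - 1) = 9 - 4 = 5.

5


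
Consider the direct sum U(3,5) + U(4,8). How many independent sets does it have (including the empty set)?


For a direct sum, |I(M1+M2)| = |I(M1)| * |I(M2)|.
|I(U(3,5))| = sum C(5,k) for k=0..3 = 26.
|I(U(4,8))| = sum C(8,k) for k=0..4 = 163.
Total = 26 * 163 = 4238.

4238


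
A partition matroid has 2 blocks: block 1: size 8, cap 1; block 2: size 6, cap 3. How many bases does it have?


A basis picks exactly ci elements from block i.
Number of bases = product of C(|Si|, ci).
= C(8,1) * C(6,3)
= 8 * 20
= 160.

160


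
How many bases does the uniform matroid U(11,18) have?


Bases of U(11,18) are all 11-element subsets of the 18-element ground set.
Number of bases = C(18,11).
C(18,11) = 18! / (11! * 7!) = 31824.

31824


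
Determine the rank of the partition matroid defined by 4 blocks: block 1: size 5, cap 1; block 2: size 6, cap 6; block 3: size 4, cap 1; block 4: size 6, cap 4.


Rank of a partition matroid = sum of min(|Si|, ci) for each block.
= min(5,1) + min(6,6) + min(4,1) + min(6,4)
= 1 + 6 + 1 + 4
= 12.

12


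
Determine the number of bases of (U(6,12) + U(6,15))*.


(M1+M2)* = M1* + M2*.
M1* = U(6,12), bases: C(12,6) = 924.
M2* = U(9,15), bases: C(15,9) = 5005.
|B(M*)| = 924 * 5005 = 4624620.

4624620


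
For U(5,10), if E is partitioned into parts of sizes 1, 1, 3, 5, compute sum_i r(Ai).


r(Ai) = min(|Ai|, 5) for each part.
Sum = min(1,5) + min(1,5) + min(3,5) + min(5,5)
    = 1 + 1 + 3 + 5
    = 10.

10


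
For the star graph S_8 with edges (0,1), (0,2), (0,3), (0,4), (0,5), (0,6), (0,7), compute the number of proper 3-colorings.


P(tree, k) = k * (k-1)^(7) for any tree on 8 vertices.
P(3) = 3 * 2^7 = 3 * 128 = 384.

384


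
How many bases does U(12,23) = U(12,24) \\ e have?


Deleting e from U(12,24) gives U(12,23) since n > r.
Bases of U(12,23) = C(23,12) = 1352078.

1352078


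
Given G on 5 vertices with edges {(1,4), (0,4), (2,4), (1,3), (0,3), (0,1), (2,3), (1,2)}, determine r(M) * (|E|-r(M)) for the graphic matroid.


r(M) = |V| - c = 5 - 1 = 4.
nullity = |E| - r(M) = 8 - 4 = 4.
Product = 4 * 4 = 16.

16


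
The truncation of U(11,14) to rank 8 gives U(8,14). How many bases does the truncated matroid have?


Truncating U(11,14) to rank 8 gives U(8,14).
Bases of U(8,14) are all 8-element subsets of 14 elements.
Number of bases = C(14,8) = 3003.

3003


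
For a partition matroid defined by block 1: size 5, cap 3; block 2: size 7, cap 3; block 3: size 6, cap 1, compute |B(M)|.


A basis picks exactly ci elements from block i.
Number of bases = product of C(|Si|, ci).
= C(5,3) * C(7,3) * C(6,1)
= 10 * 35 * 6
= 2100.

2100


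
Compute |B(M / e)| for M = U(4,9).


Contracting e from U(4,9) gives U(3,8).
Bases of U(3,8) = C(8,3) = 8! / (3! * 5!) = 56.

56


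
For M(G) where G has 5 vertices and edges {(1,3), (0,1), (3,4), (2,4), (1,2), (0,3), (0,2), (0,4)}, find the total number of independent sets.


An independent set in a graphic matroid is an acyclic edge subset.
G has 5 vertices and 8 edges.
Enumerate all 2^8 = 256 subsets, checking for acyclicity.
Total independent sets = 134.

134


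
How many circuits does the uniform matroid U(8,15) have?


In U(8,15), circuits are the (9)-element subsets.
Any set of 9 elements is dependent, and removing any one element gives
an independent set of size 8, so it is a minimal dependent set.
Number of circuits = C(15,9) = 15! / (9! * 6!) = 5005.

5005


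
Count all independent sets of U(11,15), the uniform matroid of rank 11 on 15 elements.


Independent sets of U(11,15) are all subsets of size <= 11.
Count = C(15,0) + C(15,1) + C(15,2) + C(15,3) + C(15,4) + C(15,5) + C(15,6) + C(15,7) + C(15,8) + C(15,9) + C(15,10) + C(15,11)
     = 1 + 15 + 105 + 455 + 1365 + 3003 + 5005 + 6435 + 6435 + 5005 + 3003 + 1365
     = 32192.

32192


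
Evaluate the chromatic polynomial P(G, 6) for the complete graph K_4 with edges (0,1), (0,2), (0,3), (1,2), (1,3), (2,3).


P(K_4, k) = k(k-1)(k-2)...(k-3).
P(6) = (6) * (5) * (4) * (3) = 360.

360


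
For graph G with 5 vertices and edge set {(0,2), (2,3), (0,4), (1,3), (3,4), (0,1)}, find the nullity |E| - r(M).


Cycle rank (nullity) = |E| - r(M) = |E| - (|V| - c).
|E| = 6, |V| = 5, c = 1.
Nullity = 6 - (5 - 1) = 6 - 4 = 2.

2


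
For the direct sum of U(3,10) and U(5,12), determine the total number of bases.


Bases of a direct sum M1 + M2: |B| = |B(M1)| * |B(M2)|.
|B(U(3,10))| = C(10,3) = 120.
|B(U(5,12))| = C(12,5) = 792.
Total bases = 120 * 792 = 95040.

95040


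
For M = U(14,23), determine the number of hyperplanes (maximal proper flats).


Hyperplanes of U(14,23) are flats of rank 13.
In a uniform matroid, these are exactly the (13)-element subsets.
Count = C(23,13) = 1144066.

1144066


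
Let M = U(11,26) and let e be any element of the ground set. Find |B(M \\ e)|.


Deleting e from U(11,26) gives U(11,25) since n > r.
Bases of U(11,25) = C(25,11) = 25! / (11! * 14!) = 4457400.

4457400


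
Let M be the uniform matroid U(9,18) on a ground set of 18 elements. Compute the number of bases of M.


Bases of U(9,18) are all 9-element subsets of the 18-element ground set.
Number of bases = C(18,9).
C(18,9) = 18! / (9! * 9!) = 48620.

48620


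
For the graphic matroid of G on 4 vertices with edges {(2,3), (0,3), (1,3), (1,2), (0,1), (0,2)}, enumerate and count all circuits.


A circuit in a graphic matroid = edge set of a simple cycle.
G has 4 vertices and 6 edges.
Enumerating all minimal edge subsets forming cycles...
Total circuits found: 7.

7


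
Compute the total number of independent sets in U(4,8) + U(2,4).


For a direct sum, |I(M1+M2)| = |I(M1)| * |I(M2)|.
|I(U(4,8))| = sum C(8,k) for k=0..4 = 163.
|I(U(2,4))| = sum C(4,k) for k=0..2 = 11.
Total = 163 * 11 = 1793.

1793


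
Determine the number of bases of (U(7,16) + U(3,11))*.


(M1+M2)* = M1* + M2*.
M1* = U(9,16), bases: C(16,9) = 11440.
M2* = U(8,11), bases: C(11,8) = 165.
|B(M*)| = 11440 * 165 = 1887600.

1887600


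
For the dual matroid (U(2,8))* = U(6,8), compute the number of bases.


The dual of U(r,n) is U(n-r, n) = U(6,8).
Bases of U(6,8) are all (6)-element subsets.
|B(M*)| = C(8,6) = 28.

28


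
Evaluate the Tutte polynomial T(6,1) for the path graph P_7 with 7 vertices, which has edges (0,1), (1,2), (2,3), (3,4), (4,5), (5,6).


A path on 7 vertices is a tree with 6 edges.
T(x,y) = x^(6) for any tree.
T(6,1) = 6^6 = 46656.

46656
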